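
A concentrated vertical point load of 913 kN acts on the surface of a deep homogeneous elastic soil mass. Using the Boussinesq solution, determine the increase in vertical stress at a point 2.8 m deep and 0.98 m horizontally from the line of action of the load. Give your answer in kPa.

Boussinesq vertical stress below a point load on an elastic half-space:
Δσ_z = 3P/(2πz²) · [1 + (r/z)²]^(−5/2)
r/z = 0.98/2.8 = 0.35; [1+(r/z)²]^(−5/2) = 0.74909.
Δσ_z = 3×913/(2π×2.8²) × 0.74909 = 55.603 × 0.74909 = 41.65 kPa

Δσ_z ≈ 41.7 kPa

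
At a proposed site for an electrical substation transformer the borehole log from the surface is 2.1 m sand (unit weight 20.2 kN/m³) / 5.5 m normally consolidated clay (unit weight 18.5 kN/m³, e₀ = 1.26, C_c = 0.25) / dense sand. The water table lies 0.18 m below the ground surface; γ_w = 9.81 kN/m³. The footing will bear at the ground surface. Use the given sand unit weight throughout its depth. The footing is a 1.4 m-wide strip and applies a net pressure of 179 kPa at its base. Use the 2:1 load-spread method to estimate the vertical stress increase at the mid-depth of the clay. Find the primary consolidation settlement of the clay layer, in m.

S_c ≈ 0.162 m

Mid-depth of clay below the ground surface: z = 2.1 + 5.5/2 = 4.85 m.
Total vertical stress at mid-clay: σ_v = 20.2×2.1 + 18.5×2.75 = 93.295 kPa.
Pore pressure: u = 9.81×(4.85 − 0.18) = 45.813 kPa.
Initial effective stress: σ'_0 = σ_v − u = 93.295 − 45.813 = 47.482 kPa.
Stress increase at mid-clay by the 2:1 spreading method:
Δσ = qB/(B+z) = 179×1.4/(1.4+4.85) = 40.096 kPa
Final effective stress: σ'_f = σ'_0 + Δσ = 47.482 + 40.096 = 87.578 kPa.
Normally consolidated clay, so the full stress increment lies on the virgin compression line:
S_c = C_c·H/(1+e₀)·log₁₀(σ'_f/σ'_0) = 0.25×5.5/(1+1.26)×log₁₀(87.578/47.482)
    = 0.60841 × 0.26587 = 0.1618 m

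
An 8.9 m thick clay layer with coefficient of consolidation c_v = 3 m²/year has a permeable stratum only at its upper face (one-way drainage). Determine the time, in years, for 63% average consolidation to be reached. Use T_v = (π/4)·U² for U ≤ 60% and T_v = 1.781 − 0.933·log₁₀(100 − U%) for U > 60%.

Drainage path length: H_d = H = 8.9 m (single drainage).
U > 60%: T_v = 1.781 − 0.933·log₁₀(100 − 63) = 0.31787.
t = T_v·H_d²/c_v = 0.31787×8.9²/3 = 8.393 years.

t ≈ 8.39 years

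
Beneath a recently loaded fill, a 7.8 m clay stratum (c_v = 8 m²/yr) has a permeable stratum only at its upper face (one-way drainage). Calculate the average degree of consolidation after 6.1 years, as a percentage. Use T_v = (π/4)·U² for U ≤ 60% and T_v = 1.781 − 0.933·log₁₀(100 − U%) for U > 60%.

Drainage path length: H_d = H = 7.8 m (single drainage).
T_v = c_v·t/H_d² = 8×6.1/7.8² = 0.8021.
T_v = 0.8021 corresponds to the U > 60% branch:
U = 1 − 10^((1.781 − T_v)/0.933)/100 = 0.888

U ≈ 88.8 %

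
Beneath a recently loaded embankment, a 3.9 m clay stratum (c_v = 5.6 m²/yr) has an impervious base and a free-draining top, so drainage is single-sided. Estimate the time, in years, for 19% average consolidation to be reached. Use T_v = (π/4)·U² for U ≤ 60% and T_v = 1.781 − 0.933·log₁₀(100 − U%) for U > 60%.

t ≈ 0.077 years

Drainage path length: H_d = H = 3.9 m (single drainage).
U ≤ 60%: T_v = (π/4)·U² = (π/4)×0.19² = 0.028353.
t = T_v·H_d²/c_v = 0.028353×3.9²/5.6 = 0.07701 years.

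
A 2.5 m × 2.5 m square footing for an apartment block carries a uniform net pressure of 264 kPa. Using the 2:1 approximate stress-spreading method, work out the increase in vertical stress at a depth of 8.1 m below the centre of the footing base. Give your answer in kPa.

By the 2:1 method the load spreads at 1 horizontal : 2 vertical, so at depth z the loaded area has grown by z in each plan dimension:
Δσ = qBL/((B+z)(L+z)) = 264×2.5×2.5/((2.5+8.1)(2.5+8.1)) = 14.685 kPa

Δσ_z ≈ 14.7 kPa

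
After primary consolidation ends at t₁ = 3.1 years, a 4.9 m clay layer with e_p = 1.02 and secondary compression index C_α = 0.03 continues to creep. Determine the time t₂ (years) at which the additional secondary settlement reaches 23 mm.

S_s = C_α·H/(1+e_p)·log₁₀(t₂/t₁) ⇒ log₁₀(t₂/t₁) = S_s·(1+e_p)/(C_α·H).
log₁₀(t₂/t₁) = 0.023 × (1+1.02) / (0.03×4.9) = 0.3161
t₂ = t₁ × 10^0.3161 = 3.1 × 2.07 = 6.418 years

t₂ ≈ 6.42 years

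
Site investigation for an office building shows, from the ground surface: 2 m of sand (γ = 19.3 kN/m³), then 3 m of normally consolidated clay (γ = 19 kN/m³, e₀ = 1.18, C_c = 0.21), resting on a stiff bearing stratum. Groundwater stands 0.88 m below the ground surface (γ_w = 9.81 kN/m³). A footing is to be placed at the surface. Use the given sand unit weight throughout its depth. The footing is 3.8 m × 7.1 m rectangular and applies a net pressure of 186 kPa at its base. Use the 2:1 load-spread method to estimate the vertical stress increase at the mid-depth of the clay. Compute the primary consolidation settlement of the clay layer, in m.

Mid-depth of clay below the ground surface: z = 2 + 3/2 = 3.5 m.
Total vertical stress at mid-clay: σ_v = 19.3×2 + 19×1.5 = 67.1 kPa.
Pore pressure: u = 9.81×(3.5 − 0.88) = 25.702 kPa.
Initial effective stress: σ'_0 = σ_v − u = 67.1 − 25.702 = 41.398 kPa.
Stress increase at mid-clay by the 2:1 spreading method:
Δσ = qBL/((B+z)(L+z)) = 186×3.8×7.1/((3.8+3.5)(7.1+3.5)) = 64.852 kPa
Final effective stress: σ'_f = σ'_0 + Δσ = 41.398 + 64.852 = 106.25 kPa.
Normally consolidated clay, so the full stress increment lies on the virgin compression line:
S_c = C_c·H/(1+e₀)·log₁₀(σ'_f/σ'_0) = 0.21×3/(1+1.18)×log₁₀(106.25/41.398)
    = 0.28899 × 0.40935 = 0.1183 m

S_c ≈ 0.118 m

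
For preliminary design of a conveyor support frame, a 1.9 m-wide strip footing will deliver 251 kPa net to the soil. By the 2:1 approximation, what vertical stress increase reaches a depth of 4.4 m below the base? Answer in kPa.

Δσ_z ≈ 75.7 kPa

By the 2:1 method the load spreads at 1 horizontal : 2 vertical, so at depth z the loaded area has grown by z in each plan dimension:
Δσ = qB/(B+z) = 251×1.9/(1.9+4.4) = 75.698 kPa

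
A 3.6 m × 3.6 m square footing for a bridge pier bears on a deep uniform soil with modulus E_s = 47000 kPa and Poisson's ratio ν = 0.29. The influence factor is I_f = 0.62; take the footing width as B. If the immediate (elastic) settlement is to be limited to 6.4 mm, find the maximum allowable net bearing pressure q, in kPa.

q ≈ 147 kPa

S_e = q·B·(1−ν²)/E_s · I_f  ⇒  q = S_e·E_s / (B·(1−ν²)·I_f).
q = 0.0064 × 47000 / (3.6 × 0.9159 × 0.62) = 147.1 kPa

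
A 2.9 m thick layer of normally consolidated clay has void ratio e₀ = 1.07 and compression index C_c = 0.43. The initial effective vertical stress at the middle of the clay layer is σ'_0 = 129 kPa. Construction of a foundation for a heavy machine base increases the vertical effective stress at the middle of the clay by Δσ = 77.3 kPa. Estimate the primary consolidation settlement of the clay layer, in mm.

S_c ≈ 123 mm

Final effective stress: σ'_f = σ'_0 + Δσ = 129 + 77.3 = 206.3 kPa.
Normally consolidated clay, so the full stress increment lies on the virgin compression line:
S_c = C_c·H/(1+e₀)·log₁₀(σ'_f/σ'_0) = 0.43×2.9/(1+1.07)×log₁₀(206.3/129)
    = 0.60242 × 0.20391 = 0.1228 m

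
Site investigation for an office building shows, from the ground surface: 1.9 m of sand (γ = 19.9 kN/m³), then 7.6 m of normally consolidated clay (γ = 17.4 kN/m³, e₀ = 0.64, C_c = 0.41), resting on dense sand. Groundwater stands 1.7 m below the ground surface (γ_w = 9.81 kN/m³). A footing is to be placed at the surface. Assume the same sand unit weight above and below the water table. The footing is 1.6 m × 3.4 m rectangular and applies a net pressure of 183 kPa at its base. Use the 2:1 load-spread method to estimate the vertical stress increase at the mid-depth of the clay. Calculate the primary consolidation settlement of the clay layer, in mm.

Mid-depth of clay below the ground surface: z = 1.9 + 7.6/2 = 5.7 m.
Total vertical stress at mid-clay: σ_v = 19.9×1.9 + 17.4×3.8 = 103.93 kPa.
Pore pressure: u = 9.81×(5.7 − 1.7) = 39.24 kPa.
Initial effective stress: σ'_0 = σ_v − u = 103.93 − 39.24 = 64.69 kPa.
Stress increase at mid-clay by the 2:1 spreading method:
Δσ = qBL/((B+z)(L+z)) = 183×1.6×3.4/((1.6+5.7)(3.4+5.7)) = 14.986 kPa
Final effective stress: σ'_f = σ'_0 + Δσ = 64.69 + 14.986 = 79.676 kPa.
Normally consolidated clay, so the full stress increment lies on the virgin compression line:
S_c = C_c·H/(1+e₀)·log₁₀(σ'_f/σ'_0) = 0.41×7.6/(1+0.64)×log₁₀(79.676/64.69)
    = 1.9 × 0.09049 = 0.1719 m

S_c ≈ 172 mm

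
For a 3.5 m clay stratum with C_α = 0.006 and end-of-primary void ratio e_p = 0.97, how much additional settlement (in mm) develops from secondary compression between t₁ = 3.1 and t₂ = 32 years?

Secondary compression: S_s = C_α·H/(1+e_p)·log₁₀(t₂/t₁)
S_s = 0.006×3.5/(1+0.97)×log₁₀(32/3.1)
    = 0.01066 × 1.014 = 0.01081 m

S_s ≈ 10.8 mm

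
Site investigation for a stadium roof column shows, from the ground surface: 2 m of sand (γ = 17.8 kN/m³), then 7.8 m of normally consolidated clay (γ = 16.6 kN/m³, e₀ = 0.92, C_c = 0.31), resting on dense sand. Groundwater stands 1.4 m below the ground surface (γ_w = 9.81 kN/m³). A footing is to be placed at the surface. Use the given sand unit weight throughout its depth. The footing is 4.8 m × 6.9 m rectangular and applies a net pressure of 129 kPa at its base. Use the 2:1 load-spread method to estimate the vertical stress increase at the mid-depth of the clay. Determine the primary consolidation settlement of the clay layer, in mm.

S_c ≈ 242 mm

Mid-depth of clay below the ground surface: z = 2 + 7.8/2 = 5.9 m.
Total vertical stress at mid-clay: σ_v = 17.8×2 + 16.6×3.9 = 100.34 kPa.
Pore pressure: u = 9.81×(5.9 − 1.4) = 44.145 kPa.
Initial effective stress: σ'_0 = σ_v − u = 100.34 − 44.145 = 56.195 kPa.
Stress increase at mid-clay by the 2:1 spreading method:
Δσ = qBL/((B+z)(L+z)) = 129×4.8×6.9/((4.8+5.9)(6.9+5.9)) = 31.195 kPa
Final effective stress: σ'_f = σ'_0 + Δσ = 56.195 + 31.195 = 87.39 kPa.
Normally consolidated clay, so the full stress increment lies on the virgin compression line:
S_c = C_c·H/(1+e₀)·log₁₀(σ'_f/σ'_0) = 0.31×7.8/(1+0.92)×log₁₀(87.39/56.195)
    = 1.2594 × 0.19176 = 0.2415 m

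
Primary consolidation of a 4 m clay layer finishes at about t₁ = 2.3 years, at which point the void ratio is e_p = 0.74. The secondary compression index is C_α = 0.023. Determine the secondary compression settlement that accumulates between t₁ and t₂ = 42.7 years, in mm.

Secondary compression: S_s = C_α·H/(1+e_p)·log₁₀(t₂/t₁)
S_s = 0.023×4/(1+0.74)×log₁₀(42.7/2.3)
    = 0.05287 × 1.269 = 0.06708 m

S_s ≈ 67.1 mm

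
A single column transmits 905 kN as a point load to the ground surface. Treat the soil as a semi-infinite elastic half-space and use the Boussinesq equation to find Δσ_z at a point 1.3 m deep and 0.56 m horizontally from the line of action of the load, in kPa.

Δσ_z ≈ 167 kPa

Boussinesq vertical stress below a point load on an elastic half-space:
Δσ_z = 3P/(2πz²) · [1 + (r/z)²]^(−5/2)
r/z = 0.56/1.3 = 0.43077; [1+(r/z)²]^(−5/2) = 0.65342.
Δσ_z = 3×905/(2π×1.3²) × 0.65342 = 255.68 × 0.65342 = 167.1 kPa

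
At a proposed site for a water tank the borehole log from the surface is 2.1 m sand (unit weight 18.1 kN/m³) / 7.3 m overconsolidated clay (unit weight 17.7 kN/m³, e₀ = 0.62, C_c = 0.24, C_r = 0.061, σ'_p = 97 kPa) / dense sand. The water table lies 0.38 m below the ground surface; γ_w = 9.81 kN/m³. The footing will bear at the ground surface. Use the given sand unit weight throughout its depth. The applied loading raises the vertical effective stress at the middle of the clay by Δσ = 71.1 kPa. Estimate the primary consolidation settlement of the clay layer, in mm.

S_c ≈ 183 mm

Mid-depth of clay below the ground surface: z = 2.1 + 7.3/2 = 5.75 m.
Total vertical stress at mid-clay: σ_v = 18.1×2.1 + 17.7×3.65 = 102.61 kPa.
Pore pressure: u = 9.81×(5.75 − 0.38) = 52.68 kPa.
Initial effective stress: σ'_0 = σ_v − u = 102.61 − 52.68 = 49.93 kPa.
Final effective stress: σ'_f = 49.93 + 71.1 = 121.03 kPa.
σ'_f = 121.03 > σ'_p = 97 kPa, so the stress path crosses the preconsolidation pressure — recompression up to σ'_p, then virgin compression beyond:
S_c = H/(1+e₀)·[C_r·log₁₀(σ'_p/σ'_0) + C_c·log₁₀(σ'_f/σ'_p)]
    = 7.3/1.62 × [0.061×log₁₀(97/49.93) + 0.24×log₁₀(121.03/97)]
    = 4.5062 × [0.017593 + 0.023069] = 0.1832 m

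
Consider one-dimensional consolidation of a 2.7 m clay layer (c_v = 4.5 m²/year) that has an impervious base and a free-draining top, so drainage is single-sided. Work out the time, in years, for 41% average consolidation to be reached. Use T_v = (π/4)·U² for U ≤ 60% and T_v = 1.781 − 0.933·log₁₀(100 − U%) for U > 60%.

t ≈ 0.214 years

Drainage path length: H_d = H = 2.7 m (single drainage).
U ≤ 60%: T_v = (π/4)·U² = (π/4)×0.41² = 0.13203.
t = T_v·H_d²/c_v = 0.13203×2.7²/4.5 = 0.2139 years.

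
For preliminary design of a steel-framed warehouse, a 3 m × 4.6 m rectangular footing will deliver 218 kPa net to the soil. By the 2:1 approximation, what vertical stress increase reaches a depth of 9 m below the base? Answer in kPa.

By the 2:1 method the load spreads at 1 horizontal : 2 vertical, so at depth z the loaded area has grown by z in each plan dimension:
Δσ = qBL/((B+z)(L+z)) = 218×3×4.6/((3+9)(4.6+9)) = 18.434 kPa

Δσ_z ≈ 18.4 kPa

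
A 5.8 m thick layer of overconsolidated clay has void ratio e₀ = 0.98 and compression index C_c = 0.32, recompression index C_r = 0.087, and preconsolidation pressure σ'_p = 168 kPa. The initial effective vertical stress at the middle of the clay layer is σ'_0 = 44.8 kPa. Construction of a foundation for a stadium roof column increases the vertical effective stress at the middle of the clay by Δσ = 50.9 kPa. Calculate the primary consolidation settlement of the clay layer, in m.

Final effective stress: σ'_f = 44.8 + 50.9 = 95.7 kPa.
σ'_f = 95.7 ≤ σ'_p = 168 kPa, so the clay remains overconsolidated and only the recompression index applies:
S_c = C_r·H/(1+e₀)·log₁₀(σ'_f/σ'_0) = 0.087×5.8/1.98×log₁₀(95.7/44.8)
    = 0.25485 × 0.32963 = 0.08401 m

S_c ≈ 0.084 m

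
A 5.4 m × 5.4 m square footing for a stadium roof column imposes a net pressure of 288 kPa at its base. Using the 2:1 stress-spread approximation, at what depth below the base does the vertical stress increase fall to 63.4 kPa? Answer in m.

2:1 spreading — at depth z the loaded area has grown by z in each plan dimension:
qB²/(B+z)² = Δσ_z ⇒ z = B(√(q/Δσ_z) − 1) = 5.4×(√(288/63.4) − 1) = 6.109 m

z ≈ 6.11 m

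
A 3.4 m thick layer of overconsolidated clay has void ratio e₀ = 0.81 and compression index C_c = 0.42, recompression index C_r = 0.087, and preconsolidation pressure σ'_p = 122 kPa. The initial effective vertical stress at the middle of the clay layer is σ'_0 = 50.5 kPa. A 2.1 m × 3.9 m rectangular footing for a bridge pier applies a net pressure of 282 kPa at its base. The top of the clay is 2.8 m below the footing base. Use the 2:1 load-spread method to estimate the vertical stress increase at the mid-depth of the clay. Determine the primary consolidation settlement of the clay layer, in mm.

Mid-depth of clay below the footing base: z = 2.8 + 3.4/2 = 4.5 m.
Stress increase at mid-clay by the 2:1 spreading method:
Δσ = qBL/((B+z)(L+z)) = 282×2.1×3.9/((2.1+4.5)(3.9+4.5)) = 41.659 kPa
Final effective stress: σ'_f = 50.5 + 41.659 = 92.159 kPa.
σ'_f = 92.159 ≤ σ'_p = 122 kPa, so the clay remains overconsolidated and only the recompression index applies:
S_c = C_r·H/(1+e₀)·log₁₀(σ'_f/σ'_0) = 0.087×3.4/1.81×log₁₀(92.159/50.5)
    = 0.16343 × 0.26125 = 0.0427 m

S_c ≈ 42.7 mm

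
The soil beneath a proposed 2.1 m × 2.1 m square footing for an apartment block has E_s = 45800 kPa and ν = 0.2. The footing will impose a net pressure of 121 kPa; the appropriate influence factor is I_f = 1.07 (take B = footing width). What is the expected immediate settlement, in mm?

Immediate (elastic) settlement: S_e = q·B·(1−ν²)/E_s · I_f.
S_e = 121 × 2.1 × (1 − 0.2²) / 45800 × 1.07
    = 121 × 2.1 × 0.96 / 45800 × 1.07
    = 0.005699 m = 5.699 mm

S_e ≈ 5.7 mm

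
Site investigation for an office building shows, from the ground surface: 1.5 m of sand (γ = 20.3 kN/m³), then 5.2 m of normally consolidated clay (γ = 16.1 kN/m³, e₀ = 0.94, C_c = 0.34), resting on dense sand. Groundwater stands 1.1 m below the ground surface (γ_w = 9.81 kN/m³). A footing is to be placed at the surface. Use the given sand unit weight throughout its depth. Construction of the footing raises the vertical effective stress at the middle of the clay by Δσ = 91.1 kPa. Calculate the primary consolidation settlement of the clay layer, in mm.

S_c ≈ 451 mm

Mid-depth of clay below the ground surface: z = 1.5 + 5.2/2 = 4.1 m.
Total vertical stress at mid-clay: σ_v = 20.3×1.5 + 16.1×2.6 = 72.31 kPa.
Pore pressure: u = 9.81×(4.1 − 1.1) = 29.43 kPa.
Initial effective stress: σ'_0 = σ_v − u = 72.31 − 29.43 = 42.88 kPa.
Final effective stress: σ'_f = σ'_0 + Δσ = 42.88 + 91.1 = 133.98 kPa.
Normally consolidated clay, so the full stress increment lies on the virgin compression line:
S_c = C_c·H/(1+e₀)·log₁₀(σ'_f/σ'_0) = 0.34×5.2/(1+0.94)×log₁₀(133.98/42.88)
    = 0.91134 × 0.49479 = 0.4509 m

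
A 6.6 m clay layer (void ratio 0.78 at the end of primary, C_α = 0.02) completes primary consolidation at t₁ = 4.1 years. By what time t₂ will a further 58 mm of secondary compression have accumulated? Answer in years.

t₂ ≈ 24.8 years

S_s = C_α·H/(1+e_p)·log₁₀(t₂/t₁) ⇒ log₁₀(t₂/t₁) = S_s·(1+e_p)/(C_α·H).
log₁₀(t₂/t₁) = 0.058 × (1+0.78) / (0.02×6.6) = 0.7821
t₂ = t₁ × 10^0.7821 = 4.1 × 6.055 = 24.83 years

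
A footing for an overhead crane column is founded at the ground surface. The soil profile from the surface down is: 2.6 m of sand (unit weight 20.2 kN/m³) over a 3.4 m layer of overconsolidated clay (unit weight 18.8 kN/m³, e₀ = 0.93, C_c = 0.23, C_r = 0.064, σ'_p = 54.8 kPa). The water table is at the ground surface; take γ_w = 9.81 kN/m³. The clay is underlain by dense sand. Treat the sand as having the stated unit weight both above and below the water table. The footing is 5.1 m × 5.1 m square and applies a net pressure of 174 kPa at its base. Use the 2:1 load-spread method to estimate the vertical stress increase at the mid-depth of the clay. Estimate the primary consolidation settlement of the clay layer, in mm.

Mid-depth of clay below the ground surface: z = 2.6 + 3.4/2 = 4.3 m.
Total vertical stress at mid-clay: σ_v = 20.2×2.6 + 18.8×1.7 = 84.48 kPa.
Pore pressure: u = 9.81×(4.3 − 0) = 42.183 kPa.
Initial effective stress: σ'_0 = σ_v − u = 84.48 − 42.183 = 42.297 kPa.
Stress increase at mid-clay by the 2:1 spreading method:
Δσ = qBL/((B+z)(L+z)) = 174×5.1×5.1/((5.1+4.3)(5.1+4.3)) = 51.219 kPa
Final effective stress: σ'_f = 42.297 + 51.219 = 93.516 kPa.
σ'_f = 93.516 > σ'_p = 54.8 kPa, so the stress path crosses the preconsolidation pressure — recompression up to σ'_p, then virgin compression beyond:
S_c = H/(1+e₀)·[C_r·log₁₀(σ'_p/σ'_0) + C_c·log₁₀(σ'_f/σ'_p)]
    = 3.4/1.93 × [0.064×log₁₀(54.8/42.297) + 0.23×log₁₀(93.516/54.8)]
    = 1.7617 × [0.0071981 + 0.053384] = 0.1067 m

S_c ≈ 107 mm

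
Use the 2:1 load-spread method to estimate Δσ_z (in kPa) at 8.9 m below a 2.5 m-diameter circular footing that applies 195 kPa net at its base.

By the 2:1 method the load spreads at 1 horizontal : 2 vertical, so at depth z the loaded area has grown by z in each plan dimension:
Δσ ≈ qD²/(D+z)² = 195×2.5²/(2.5+8.9)² = 9.3779 kPa

Δσ_z ≈ 9.38 kPa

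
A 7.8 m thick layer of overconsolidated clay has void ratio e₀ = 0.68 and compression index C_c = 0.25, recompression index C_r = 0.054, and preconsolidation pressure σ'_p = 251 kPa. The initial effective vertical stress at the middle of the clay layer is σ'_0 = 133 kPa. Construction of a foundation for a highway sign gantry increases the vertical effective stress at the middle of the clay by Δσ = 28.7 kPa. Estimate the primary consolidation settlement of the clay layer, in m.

Final effective stress: σ'_f = 133 + 28.7 = 161.7 kPa.
σ'_f = 161.7 ≤ σ'_p = 251 kPa, so the clay remains overconsolidated and only the recompression index applies:
S_c = C_r·H/(1+e₀)·log₁₀(σ'_f/σ'_0) = 0.054×7.8/1.68×log₁₀(161.7/133)
    = 0.25072 × 0.084858 = 0.02128 m

S_c ≈ 0.0213 m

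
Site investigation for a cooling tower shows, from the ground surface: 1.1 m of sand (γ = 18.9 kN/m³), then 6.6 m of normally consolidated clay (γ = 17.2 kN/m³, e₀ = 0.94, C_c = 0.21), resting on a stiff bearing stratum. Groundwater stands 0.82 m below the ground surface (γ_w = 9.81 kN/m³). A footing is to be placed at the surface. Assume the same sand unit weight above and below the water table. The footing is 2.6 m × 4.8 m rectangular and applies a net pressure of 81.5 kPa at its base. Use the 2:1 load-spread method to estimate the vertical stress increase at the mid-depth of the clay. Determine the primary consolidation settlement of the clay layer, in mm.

S_c ≈ 98.2 mm

Mid-depth of clay below the ground surface: z = 1.1 + 6.6/2 = 4.4 m.
Total vertical stress at mid-clay: σ_v = 18.9×1.1 + 17.2×3.3 = 77.55 kPa.
Pore pressure: u = 9.81×(4.4 − 0.82) = 35.12 kPa.
Initial effective stress: σ'_0 = σ_v − u = 77.55 − 35.12 = 42.43 kPa.
Stress increase at mid-clay by the 2:1 spreading method:
Δσ = qBL/((B+z)(L+z)) = 81.5×2.6×4.8/((2.6+4.4)(4.8+4.4)) = 15.794 kPa
Final effective stress: σ'_f = σ'_0 + Δσ = 42.43 + 15.794 = 58.224 kPa.
Normally consolidated clay, so the full stress increment lies on the virgin compression line:
S_c = C_c·H/(1+e₀)·log₁₀(σ'_f/σ'_0) = 0.21×6.6/(1+0.94)×log₁₀(58.224/42.43)
    = 0.71443 × 0.13743 = 0.09818 m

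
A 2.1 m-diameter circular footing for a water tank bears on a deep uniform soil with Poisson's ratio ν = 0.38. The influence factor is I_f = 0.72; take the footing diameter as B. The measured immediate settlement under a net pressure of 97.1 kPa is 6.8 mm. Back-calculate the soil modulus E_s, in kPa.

E_s ≈ 18500 kPa

S_e = q·B·(1−ν²)/E_s · I_f  ⇒  E_s = q·B·(1−ν²)·I_f / S_e.
E_s = 97.1 × 2.1 × 0.8556 × 0.72 / 0.0068 = 18470 kPa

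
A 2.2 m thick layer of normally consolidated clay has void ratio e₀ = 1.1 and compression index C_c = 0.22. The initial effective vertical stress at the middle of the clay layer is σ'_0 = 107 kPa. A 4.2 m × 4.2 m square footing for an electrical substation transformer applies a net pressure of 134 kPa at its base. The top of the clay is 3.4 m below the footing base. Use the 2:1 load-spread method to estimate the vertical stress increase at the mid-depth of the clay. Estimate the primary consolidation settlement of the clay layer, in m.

S_c ≈ 0.0256 m

Mid-depth of clay below the footing base: z = 3.4 + 2.2/2 = 4.5 m.
Stress increase at mid-clay by the 2:1 spreading method:
Δσ = qBL/((B+z)(L+z)) = 134×4.2×4.2/((4.2+4.5)(4.2+4.5)) = 31.229 kPa
Final effective stress: σ'_f = σ'_0 + Δσ = 107 + 31.229 = 138.23 kPa.
Normally consolidated clay, so the full stress increment lies on the virgin compression line:
S_c = C_c·H/(1+e₀)·log₁₀(σ'_f/σ'_0) = 0.22×2.2/(1+1.1)×log₁₀(138.23/107)
    = 0.23048 × 0.11122 = 0.02563 m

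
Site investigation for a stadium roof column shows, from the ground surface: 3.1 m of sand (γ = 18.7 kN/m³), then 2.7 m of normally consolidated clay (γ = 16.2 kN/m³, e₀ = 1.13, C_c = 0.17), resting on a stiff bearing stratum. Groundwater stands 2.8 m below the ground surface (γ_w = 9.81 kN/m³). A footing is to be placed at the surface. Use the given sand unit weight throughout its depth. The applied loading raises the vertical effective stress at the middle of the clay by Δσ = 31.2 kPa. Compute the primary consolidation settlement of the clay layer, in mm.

S_c ≈ 37.3 mm

Mid-depth of clay below the ground surface: z = 3.1 + 2.7/2 = 4.45 m.
Total vertical stress at mid-clay: σ_v = 18.7×3.1 + 16.2×1.35 = 79.84 kPa.
Pore pressure: u = 9.81×(4.45 − 2.8) = 16.186 kPa.
Initial effective stress: σ'_0 = σ_v − u = 79.84 − 16.186 = 63.654 kPa.
Final effective stress: σ'_f = σ'_0 + Δσ = 63.654 + 31.2 = 94.854 kPa.
Normally consolidated clay, so the full stress increment lies on the virgin compression line:
S_c = C_c·H/(1+e₀)·log₁₀(σ'_f/σ'_0) = 0.17×2.7/(1+1.13)×log₁₀(94.854/63.654)
    = 0.21549 × 0.17323 = 0.03733 m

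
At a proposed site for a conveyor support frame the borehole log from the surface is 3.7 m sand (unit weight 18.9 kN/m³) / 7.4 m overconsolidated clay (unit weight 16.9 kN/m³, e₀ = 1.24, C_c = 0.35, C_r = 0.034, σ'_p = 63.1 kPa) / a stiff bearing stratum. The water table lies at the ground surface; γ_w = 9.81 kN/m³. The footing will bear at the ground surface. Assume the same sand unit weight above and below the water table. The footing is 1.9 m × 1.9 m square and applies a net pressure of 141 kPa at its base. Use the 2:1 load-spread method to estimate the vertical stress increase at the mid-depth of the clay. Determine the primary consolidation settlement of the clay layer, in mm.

Mid-depth of clay below the ground surface: z = 3.7 + 7.4/2 = 7.4 m.
Total vertical stress at mid-clay: σ_v = 18.9×3.7 + 16.9×3.7 = 132.46 kPa.
Pore pressure: u = 9.81×(7.4 − 0) = 72.594 kPa.
Initial effective stress: σ'_0 = σ_v − u = 132.46 − 72.594 = 59.866 kPa.
Stress increase at mid-clay by the 2:1 spreading method:
Δσ = qBL/((B+z)(L+z)) = 141×1.9×1.9/((1.9+7.4)(1.9+7.4)) = 5.8852 kPa
Final effective stress: σ'_f = 59.866 + 5.8852 = 65.751 kPa.
σ'_f = 65.751 > σ'_p = 63.1 kPa, so the stress path crosses the preconsolidation pressure — recompression up to σ'_p, then virgin compression beyond:
S_c = H/(1+e₀)·[C_r·log₁₀(σ'_p/σ'_0) + C_c·log₁₀(σ'_f/σ'_p)]
    = 7.4/2.24 × [0.034×log₁₀(63.1/59.866) + 0.35×log₁₀(65.751/63.1)]
    = 3.3036 × [0.00077687 + 0.0062556] = 0.02323 m

S_c ≈ 23.2 mm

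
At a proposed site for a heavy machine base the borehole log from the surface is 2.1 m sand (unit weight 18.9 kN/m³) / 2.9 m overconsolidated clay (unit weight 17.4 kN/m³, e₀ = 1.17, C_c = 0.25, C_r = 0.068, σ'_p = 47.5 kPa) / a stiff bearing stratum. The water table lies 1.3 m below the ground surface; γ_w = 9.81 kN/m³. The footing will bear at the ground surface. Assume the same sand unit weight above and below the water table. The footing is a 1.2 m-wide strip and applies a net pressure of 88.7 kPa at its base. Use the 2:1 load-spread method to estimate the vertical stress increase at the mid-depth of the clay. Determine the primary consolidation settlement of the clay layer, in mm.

S_c ≈ 50.1 mm

Mid-depth of clay below the ground surface: z = 2.1 + 2.9/2 = 3.55 m.
Total vertical stress at mid-clay: σ_v = 18.9×2.1 + 17.4×1.45 = 64.92 kPa.
Pore pressure: u = 9.81×(3.55 − 1.3) = 22.073 kPa.
Initial effective stress: σ'_0 = σ_v − u = 64.92 − 22.073 = 42.847 kPa.
Stress increase at mid-clay by the 2:1 spreading method:
Δσ = qB/(B+z) = 88.7×1.2/(1.2+3.55) = 22.408 kPa
Final effective stress: σ'_f = 42.847 + 22.408 = 65.255 kPa.
σ'_f = 65.255 > σ'_p = 47.5 kPa, so the stress path crosses the preconsolidation pressure — recompression up to σ'_p, then virgin compression beyond:
S_c = H/(1+e₀)·[C_r·log₁₀(σ'_p/σ'_0) + C_c·log₁₀(σ'_f/σ'_p)]
    = 2.9/2.17 × [0.068×log₁₀(47.5/42.847) + 0.25×log₁₀(65.255/47.5)]
    = 1.3364 × [0.0030446 + 0.03448] = 0.05015 m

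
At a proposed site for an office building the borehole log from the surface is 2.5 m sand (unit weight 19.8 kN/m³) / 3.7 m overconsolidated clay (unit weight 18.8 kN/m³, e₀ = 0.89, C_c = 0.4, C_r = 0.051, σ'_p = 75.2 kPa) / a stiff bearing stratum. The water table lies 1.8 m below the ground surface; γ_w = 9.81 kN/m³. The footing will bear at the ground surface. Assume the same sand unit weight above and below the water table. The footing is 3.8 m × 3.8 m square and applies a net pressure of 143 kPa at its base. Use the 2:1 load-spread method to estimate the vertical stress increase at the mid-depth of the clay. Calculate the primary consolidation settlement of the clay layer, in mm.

Mid-depth of clay below the ground surface: z = 2.5 + 3.7/2 = 4.35 m.
Total vertical stress at mid-clay: σ_v = 19.8×2.5 + 18.8×1.85 = 84.28 kPa.
Pore pressure: u = 9.81×(4.35 − 1.8) = 25.015 kPa.
Initial effective stress: σ'_0 = σ_v − u = 84.28 − 25.015 = 59.265 kPa.
Stress increase at mid-clay by the 2:1 spreading method:
Δσ = qBL/((B+z)(L+z)) = 143×3.8×3.8/((3.8+4.35)(3.8+4.35)) = 31.088 kPa
Final effective stress: σ'_f = 59.265 + 31.088 = 90.353 kPa.
σ'_f = 90.353 > σ'_p = 75.2 kPa, so the stress path crosses the preconsolidation pressure — recompression up to σ'_p, then virgin compression beyond:
S_c = H/(1+e₀)·[C_r·log₁₀(σ'_p/σ'_0) + C_c·log₁₀(σ'_f/σ'_p)]
    = 3.7/1.89 × [0.051×log₁₀(75.2/59.265) + 0.4×log₁₀(90.353/75.2)]
    = 1.9577 × [0.0052744 + 0.03189] = 0.07276 m

S_c ≈ 72.8 mm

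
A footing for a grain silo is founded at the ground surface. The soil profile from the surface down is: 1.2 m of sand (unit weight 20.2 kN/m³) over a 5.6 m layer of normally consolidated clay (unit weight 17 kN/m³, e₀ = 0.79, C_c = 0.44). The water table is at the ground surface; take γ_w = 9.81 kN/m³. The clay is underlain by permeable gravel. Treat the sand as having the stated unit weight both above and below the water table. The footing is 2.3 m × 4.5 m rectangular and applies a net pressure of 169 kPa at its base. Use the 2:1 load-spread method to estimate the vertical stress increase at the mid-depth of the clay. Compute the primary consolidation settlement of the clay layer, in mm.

S_c ≈ 415 mm

Mid-depth of clay below the ground surface: z = 1.2 + 5.6/2 = 4 m.
Total vertical stress at mid-clay: σ_v = 20.2×1.2 + 17×2.8 = 71.84 kPa.
Pore pressure: u = 9.81×(4 − 0) = 39.24 kPa.
Initial effective stress: σ'_0 = σ_v − u = 71.84 − 39.24 = 32.6 kPa.
Stress increase at mid-clay by the 2:1 spreading method:
Δσ = qBL/((B+z)(L+z)) = 169×2.3×4.5/((2.3+4)(4.5+4)) = 32.664 kPa
Final effective stress: σ'_f = σ'_0 + Δσ = 32.6 + 32.664 = 65.264 kPa.
Normally consolidated clay, so the full stress increment lies on the virgin compression line:
S_c = C_c·H/(1+e₀)·log₁₀(σ'_f/σ'_0) = 0.44×5.6/(1+0.79)×log₁₀(65.264/32.6)
    = 1.3765 × 0.30146 = 0.415 m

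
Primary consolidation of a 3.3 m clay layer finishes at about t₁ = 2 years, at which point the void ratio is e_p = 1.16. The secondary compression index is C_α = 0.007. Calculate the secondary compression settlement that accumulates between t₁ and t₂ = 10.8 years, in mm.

S_s ≈ 7.83 mm

Secondary compression: S_s = C_α·H/(1+e_p)·log₁₀(t₂/t₁)
S_s = 0.007×3.3/(1+1.16)×log₁₀(10.8/2)
    = 0.01069 × 0.7324 = 0.007833 m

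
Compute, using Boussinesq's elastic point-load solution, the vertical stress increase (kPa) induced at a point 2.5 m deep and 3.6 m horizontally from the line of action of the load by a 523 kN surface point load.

Boussinesq vertical stress below a point load on an elastic half-space:
Δσ_z = 3P/(2πz²) · [1 + (r/z)²]^(−5/2)
r/z = 3.6/2.5 = 1.44; [1+(r/z)²]^(−5/2) = 0.060378.
Δσ_z = 3×523/(2π×2.5²) × 0.060378 = 39.954 × 0.060378 = 2.412 kPa

Δσ_z ≈ 2.41 kPa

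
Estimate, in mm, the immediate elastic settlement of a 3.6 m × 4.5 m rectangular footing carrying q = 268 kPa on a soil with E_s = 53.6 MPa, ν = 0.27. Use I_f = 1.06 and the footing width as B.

S_e ≈ 17.7 mm

Immediate (elastic) settlement: S_e = q·B·(1−ν²)/E_s · I_f.
E_s = 53.6 MPa = 53600 kPa.
S_e = 268 × 3.6 × (1 − 0.27²) / 53600 × 1.06
    = 268 × 3.6 × 0.9271 / 53600 × 1.06
    = 0.01769 m = 17.69 mm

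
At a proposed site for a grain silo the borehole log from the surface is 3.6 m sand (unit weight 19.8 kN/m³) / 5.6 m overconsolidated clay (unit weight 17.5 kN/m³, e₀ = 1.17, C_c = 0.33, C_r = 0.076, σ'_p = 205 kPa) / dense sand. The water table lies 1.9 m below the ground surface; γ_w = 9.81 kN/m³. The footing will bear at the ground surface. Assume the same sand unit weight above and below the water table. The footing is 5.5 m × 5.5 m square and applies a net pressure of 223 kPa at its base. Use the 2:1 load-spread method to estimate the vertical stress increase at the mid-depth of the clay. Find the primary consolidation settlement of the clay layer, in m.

Mid-depth of clay below the ground surface: z = 3.6 + 5.6/2 = 6.4 m.
Total vertical stress at mid-clay: σ_v = 19.8×3.6 + 17.5×2.8 = 120.28 kPa.
Pore pressure: u = 9.81×(6.4 − 1.9) = 44.145 kPa.
Initial effective stress: σ'_0 = σ_v − u = 120.28 − 44.145 = 76.135 kPa.
Stress increase at mid-clay by the 2:1 spreading method:
Δσ = qBL/((B+z)(L+z)) = 223×5.5×5.5/((5.5+6.4)(5.5+6.4)) = 47.636 kPa
Final effective stress: σ'_f = 76.135 + 47.636 = 123.77 kPa.
σ'_f = 123.77 ≤ σ'_p = 205 kPa, so the clay remains overconsolidated and only the recompression index applies:
S_c = C_r·H/(1+e₀)·log₁₀(σ'_f/σ'_0) = 0.076×5.6/2.17×log₁₀(123.77/76.135)
    = 0.19613 × 0.21103 = 0.04139 m

S_c ≈ 0.0414 m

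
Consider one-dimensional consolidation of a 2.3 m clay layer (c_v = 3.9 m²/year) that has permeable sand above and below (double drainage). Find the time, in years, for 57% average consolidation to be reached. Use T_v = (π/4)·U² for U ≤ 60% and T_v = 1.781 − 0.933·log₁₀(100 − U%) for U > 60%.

t ≈ 0.0865 years

Drainage path length: H_d = H/2 = 1.15 m (double drainage).
U ≤ 60%: T_v = (π/4)·U² = (π/4)×0.57² = 0.25518.
t = T_v·H_d²/c_v = 0.25518×1.15²/3.9 = 0.08653 years.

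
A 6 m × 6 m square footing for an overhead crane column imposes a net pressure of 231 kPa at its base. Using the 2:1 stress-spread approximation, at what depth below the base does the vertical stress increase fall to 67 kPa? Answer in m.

2:1 spreading — at depth z the loaded area has grown by z in each plan dimension:
qB²/(B+z)² = Δσ_z ⇒ z = B(√(q/Δσ_z) − 1) = 6×(√(231/67) − 1) = 5.141 m

z ≈ 5.14 m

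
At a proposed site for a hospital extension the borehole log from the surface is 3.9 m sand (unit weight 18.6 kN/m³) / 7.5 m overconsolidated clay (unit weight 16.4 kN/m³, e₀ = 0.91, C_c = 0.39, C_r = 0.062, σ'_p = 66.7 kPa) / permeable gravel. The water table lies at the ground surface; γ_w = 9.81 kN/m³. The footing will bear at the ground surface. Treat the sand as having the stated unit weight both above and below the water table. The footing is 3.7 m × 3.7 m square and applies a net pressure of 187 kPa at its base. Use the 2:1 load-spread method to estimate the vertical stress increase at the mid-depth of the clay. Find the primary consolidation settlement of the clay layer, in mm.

Mid-depth of clay below the ground surface: z = 3.9 + 7.5/2 = 7.65 m.
Total vertical stress at mid-clay: σ_v = 18.6×3.9 + 16.4×3.75 = 134.04 kPa.
Pore pressure: u = 9.81×(7.65 − 0) = 75.047 kPa.
Initial effective stress: σ'_0 = σ_v − u = 134.04 − 75.047 = 58.993 kPa.
Stress increase at mid-clay by the 2:1 spreading method:
Δσ = qBL/((B+z)(L+z)) = 187×3.7×3.7/((3.7+7.65)(3.7+7.65)) = 19.873 kPa
Final effective stress: σ'_f = 58.993 + 19.873 = 78.866 kPa.
σ'_f = 78.866 > σ'_p = 66.7 kPa, so the stress path crosses the preconsolidation pressure — recompression up to σ'_p, then virgin compression beyond:
S_c = H/(1+e₀)·[C_r·log₁₀(σ'_p/σ'_0) + C_c·log₁₀(σ'_f/σ'_p)]
    = 7.5/1.91 × [0.062×log₁₀(66.7/58.993) + 0.39×log₁₀(78.866/66.7)]
    = 3.9267 × [0.0033062 + 0.028378] = 0.1244 m

S_c ≈ 124 mm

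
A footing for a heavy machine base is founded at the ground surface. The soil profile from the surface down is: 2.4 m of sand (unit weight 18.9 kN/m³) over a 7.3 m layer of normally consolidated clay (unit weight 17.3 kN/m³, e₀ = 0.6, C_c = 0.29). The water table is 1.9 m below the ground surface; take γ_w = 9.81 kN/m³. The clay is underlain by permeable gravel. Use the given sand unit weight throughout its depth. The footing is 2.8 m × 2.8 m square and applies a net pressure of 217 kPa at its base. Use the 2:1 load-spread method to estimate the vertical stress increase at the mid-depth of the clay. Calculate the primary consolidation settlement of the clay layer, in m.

Mid-depth of clay below the ground surface: z = 2.4 + 7.3/2 = 6.05 m.
Total vertical stress at mid-clay: σ_v = 18.9×2.4 + 17.3×3.65 = 108.5 kPa.
Pore pressure: u = 9.81×(6.05 − 1.9) = 40.712 kPa.
Initial effective stress: σ'_0 = σ_v − u = 108.5 − 40.712 = 67.788 kPa.
Stress increase at mid-clay by the 2:1 spreading method:
Δσ = qBL/((B+z)(L+z)) = 217×2.8×2.8/((2.8+6.05)(2.8+6.05)) = 21.721 kPa
Final effective stress: σ'_f = σ'_0 + Δσ = 67.788 + 21.721 = 89.509 kPa.
Normally consolidated clay, so the full stress increment lies on the virgin compression line:
S_c = C_c·H/(1+e₀)·log₁₀(σ'_f/σ'_0) = 0.29×7.3/(1+0.6)×log₁₀(89.509/67.788)
    = 1.3231 × 0.12071 = 0.1597 m

S_c ≈ 0.16 m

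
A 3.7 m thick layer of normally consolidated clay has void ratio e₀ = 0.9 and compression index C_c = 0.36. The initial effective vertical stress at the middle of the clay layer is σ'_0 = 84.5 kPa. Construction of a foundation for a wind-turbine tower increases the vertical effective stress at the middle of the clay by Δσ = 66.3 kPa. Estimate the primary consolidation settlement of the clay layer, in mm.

Final effective stress: σ'_f = σ'_0 + Δσ = 84.5 + 66.3 = 150.8 kPa.
Normally consolidated clay, so the full stress increment lies on the virgin compression line:
S_c = C_c·H/(1+e₀)·log₁₀(σ'_f/σ'_0) = 0.36×3.7/(1+0.9)×log₁₀(150.8/84.5)
    = 0.70105 × 0.25154 = 0.1763 m

S_c ≈ 176 mm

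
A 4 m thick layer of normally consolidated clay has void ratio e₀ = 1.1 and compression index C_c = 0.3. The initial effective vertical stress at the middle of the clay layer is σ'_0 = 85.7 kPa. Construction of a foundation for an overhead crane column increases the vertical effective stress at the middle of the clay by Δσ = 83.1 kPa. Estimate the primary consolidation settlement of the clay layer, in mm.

S_c ≈ 168 mm

Final effective stress: σ'_f = σ'_0 + Δσ = 85.7 + 83.1 = 168.8 kPa.
Normally consolidated clay, so the full stress increment lies on the virgin compression line:
S_c = C_c·H/(1+e₀)·log₁₀(σ'_f/σ'_0) = 0.3×4/(1+1.1)×log₁₀(168.8/85.7)
    = 0.57143 × 0.29439 = 0.1682 m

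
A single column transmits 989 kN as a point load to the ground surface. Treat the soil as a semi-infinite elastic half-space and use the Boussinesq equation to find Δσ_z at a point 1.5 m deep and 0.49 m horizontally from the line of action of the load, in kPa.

Boussinesq vertical stress below a point load on an elastic half-space:
Δσ_z = 3P/(2πz²) · [1 + (r/z)²]^(−5/2)
r/z = 0.49/1.5 = 0.32667; [1+(r/z)²]^(−5/2) = 0.77609.
Δσ_z = 3×989/(2π×1.5²) × 0.77609 = 209.87 × 0.77609 = 162.9 kPa

Δσ_z ≈ 163 kPa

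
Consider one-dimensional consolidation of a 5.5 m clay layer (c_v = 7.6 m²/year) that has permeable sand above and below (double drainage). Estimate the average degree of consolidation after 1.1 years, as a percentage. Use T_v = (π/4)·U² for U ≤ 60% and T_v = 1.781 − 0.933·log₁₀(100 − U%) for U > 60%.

Drainage path length: H_d = H/2 = 2.75 m (double drainage).
T_v = c_v·t/H_d² = 7.6×1.1/2.75² = 1.1055.
T_v = 1.1055 corresponds to the U > 60% branch:
U = 1 − 10^((1.781 − T_v)/0.933)/100 = 0.947

U ≈ 94.7 %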